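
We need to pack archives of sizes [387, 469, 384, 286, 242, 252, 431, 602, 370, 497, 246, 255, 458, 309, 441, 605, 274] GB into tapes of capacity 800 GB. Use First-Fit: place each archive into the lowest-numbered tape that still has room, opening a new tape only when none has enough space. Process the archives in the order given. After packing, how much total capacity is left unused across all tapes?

387 GB → tape 1 (remaining 413 GB)
469 GB → tape 2 (remaining 331 GB)
384 GB → tape 1 (remaining 29 GB)
286 GB → tape 2 (remaining 45 GB)
242 GB → tape 3 (remaining 558 GB)
252 GB → tape 3 (remaining 306 GB)
431 GB → tape 4 (remaining 369 GB)
602 GB → tape 5 (remaining 198 GB)
370 GB → tape 6 (remaining 430 GB)
497 GB → tape 7 (remaining 303 GB)
246 GB → tape 3 (remaining 60 GB)
255 GB → tape 4 (remaining 114 GB)
458 GB → tape 8 (remaining 342 GB)
309 GB → tape 6 (remaining 121 GB)
441 GB → tape 9 (remaining 359 GB)
605 GB → tape 10 (remaining 195 GB)
274 GB → tape 7 (remaining 29 GB)
10 tapes × 800 GB = 8000 GB; used 6508 GB; unused 1492 GB.

1492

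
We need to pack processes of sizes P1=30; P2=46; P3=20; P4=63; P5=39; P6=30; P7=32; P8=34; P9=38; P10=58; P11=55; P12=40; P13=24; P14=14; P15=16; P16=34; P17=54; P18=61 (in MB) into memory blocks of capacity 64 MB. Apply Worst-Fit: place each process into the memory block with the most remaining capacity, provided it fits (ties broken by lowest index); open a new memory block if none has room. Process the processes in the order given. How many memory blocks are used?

13

Put P1 (30 MB) in memory block 1; 34 MB remain.
Put P2 (46 MB) in memory block 2; 18 MB remain.
Put P3 (20 MB) in memory block 1; 14 MB remain.
Put P4 (63 MB) in memory block 3; 1 MB remain.
Put P5 (39 MB) in memory block 4; 25 MB remain.
Put P6 (30 MB) in memory block 5; 34 MB remain.
Put P7 (32 MB) in memory block 5; 2 MB remain.
Put P8 (34 MB) in memory block 6; 30 MB remain.
Put P9 (38 MB) in memory block 7; 26 MB remain.
Put P10 (58 MB) in memory block 8; 6 MB remain.
Put P11 (55 MB) in memory block 9; 9 MB remain.
Put P12 (40 MB) in memory block 10; 24 MB remain.
Put P13 (24 MB) in memory block 6; 6 MB remain.
Put P14 (14 MB) in memory block 7; 12 MB remain.
Put P15 (16 MB) in memory block 4; 9 MB remain.
Put P16 (34 MB) in memory block 11; 30 MB remain.
Put P17 (54 MB) in memory block 12; 10 MB remain.
Put P18 (61 MB) in memory block 13; 3 MB remain.
Final memory blocks: [30,20] [46] [63] [39,16] [30,32] [34,24] [38,14] [58] [55] [40] [34] [54] [61].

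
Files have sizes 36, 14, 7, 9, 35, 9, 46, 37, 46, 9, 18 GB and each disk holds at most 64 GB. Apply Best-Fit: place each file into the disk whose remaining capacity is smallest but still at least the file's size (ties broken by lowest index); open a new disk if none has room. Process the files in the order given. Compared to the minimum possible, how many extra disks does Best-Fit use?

Best-Fit: [36,14,7] [9,35,9,9] [46,18] [37] [46] → 5 disks.
Total size 266 GB; any packing needs at least ⌈266/64⌉ = 5 disks.
So 5 is already optimal.

0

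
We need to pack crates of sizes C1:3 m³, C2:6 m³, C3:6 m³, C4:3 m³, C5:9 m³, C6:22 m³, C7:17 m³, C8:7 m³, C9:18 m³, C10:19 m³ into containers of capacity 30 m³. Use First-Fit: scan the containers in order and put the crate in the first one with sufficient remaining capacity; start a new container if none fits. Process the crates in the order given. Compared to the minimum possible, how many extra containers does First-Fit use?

1

First-Fit: [3,6,6,3,9] [22,7] [17] [18] [19] → 5 containers.
Total size 110 m³; any packing needs at least ⌈110/30⌉ = 4 containers.
An optimal packing achieves that bound: [22,7] [19,9] [18,6,6] [17,3,3] → 4 containers.
Excess: 5 − 4 = 1.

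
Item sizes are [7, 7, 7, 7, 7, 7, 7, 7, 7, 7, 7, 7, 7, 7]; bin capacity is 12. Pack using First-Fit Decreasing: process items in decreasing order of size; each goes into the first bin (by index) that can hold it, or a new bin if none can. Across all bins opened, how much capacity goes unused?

Sorted descending: 7, 7, 7, 7, 7, 7, 7, 7, 7, 7, 7, 7, 7, 7.
bin 1: place 7, 5 left
bin 2: place 7, 5 left
bin 3: place 7, 5 left
bin 4: place 7, 5 left
bin 5: place 7, 5 left
bin 6: place 7, 5 left
bin 7: place 7, 5 left
bin 8: place 7, 5 left
bin 9: place 7, 5 left
bin 10: place 7, 5 left
bin 11: place 7, 5 left
bin 12: place 7, 5 left
bin 13: place 7, 5 left
bin 14: place 7, 5 left
14 bins × 12 = 168; used 98; unused 70.

70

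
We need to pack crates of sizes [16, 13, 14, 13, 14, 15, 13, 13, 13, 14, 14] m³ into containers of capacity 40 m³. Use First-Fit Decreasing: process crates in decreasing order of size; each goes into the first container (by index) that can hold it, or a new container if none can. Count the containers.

5

Sorted descending: 16, 15, 14, 14, 14, 14, 13, 13, 13, 13, 13.
16 m³ → container 1 (remaining 24 m³)
15 m³ → container 1 (remaining 9 m³)
14 m³ → container 2 (remaining 26 m³)
14 m³ → container 2 (remaining 12 m³)
14 m³ → container 3 (remaining 26 m³)
14 m³ → container 3 (remaining 12 m³)
13 m³ → container 4 (remaining 27 m³)
13 m³ → container 4 (remaining 14 m³)
13 m³ → container 4 (remaining 1 m³)
13 m³ → container 5 (remaining 27 m³)
13 m³ → container 5 (remaining 14 m³)
Final containers: [16,15] [14,14] [14,14] [13,13,13] [13,13].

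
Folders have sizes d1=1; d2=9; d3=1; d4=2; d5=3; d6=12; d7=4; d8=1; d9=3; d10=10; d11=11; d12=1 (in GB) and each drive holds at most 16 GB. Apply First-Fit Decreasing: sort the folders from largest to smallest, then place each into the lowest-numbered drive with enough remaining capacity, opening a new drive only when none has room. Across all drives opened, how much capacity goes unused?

Sorted descending: 12, 11, 10, 9, 4, 3, 3, 2, 1, 1, 1, 1.
Put 12 GB in drive 1; 4 GB remain.
Put 11 GB in drive 2; 5 GB remain.
Put 10 GB in drive 3; 6 GB remain.
Put 9 GB in drive 4; 7 GB remain.
Put 4 GB in drive 1; 0 GB remain.
Put 3 GB in drive 2; 2 GB remain.
Put 3 GB in drive 3; 3 GB remain.
Put 2 GB in drive 2; 0 GB remain.
Put 1 GB in drive 3; 2 GB remain.
Put 1 GB in drive 3; 1 GB remain.
Put 1 GB in drive 3; 0 GB remain.
Put 1 GB in drive 4; 6 GB remain.
4 drives × 16 GB = 64 GB; used 58 GB; unused 6 GB.

6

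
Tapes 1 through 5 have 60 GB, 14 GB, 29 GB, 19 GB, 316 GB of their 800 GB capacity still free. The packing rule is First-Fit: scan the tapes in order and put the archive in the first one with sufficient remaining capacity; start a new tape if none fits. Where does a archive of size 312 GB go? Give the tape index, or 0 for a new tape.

5

Tapes with room: tape 5 (316 GB).
The first with room is tape 5.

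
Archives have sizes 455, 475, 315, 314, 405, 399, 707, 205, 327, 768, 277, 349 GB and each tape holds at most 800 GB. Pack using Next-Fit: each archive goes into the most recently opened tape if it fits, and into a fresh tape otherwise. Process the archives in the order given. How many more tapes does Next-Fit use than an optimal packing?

1

Next-Fit: [455] [475,315] [314,405] [399] [707] [205,327] [768] [277,349] → 8 tapes.
Total size 4996 GB; any packing needs at least ⌈4996/800⌉ = 7 tapes.
An optimal packing achieves that bound: [768] [707] [475,315] [455,327] [405,349] [399,314] [277,205] → 7 tapes.
Excess: 8 − 7 = 1.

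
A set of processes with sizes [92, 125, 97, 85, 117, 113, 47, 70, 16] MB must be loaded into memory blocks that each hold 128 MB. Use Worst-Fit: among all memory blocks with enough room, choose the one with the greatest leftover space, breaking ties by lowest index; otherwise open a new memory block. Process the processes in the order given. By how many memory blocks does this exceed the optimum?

0

Worst-Fit: [92] [125] [97] [85,16] [117] [113] [47,70] → 7 memory blocks.
7 processes exceed 64 MB (half the capacity), and no two of those can share a memory block, so at least 7 memory blocks are needed.
So 7 is already optimal.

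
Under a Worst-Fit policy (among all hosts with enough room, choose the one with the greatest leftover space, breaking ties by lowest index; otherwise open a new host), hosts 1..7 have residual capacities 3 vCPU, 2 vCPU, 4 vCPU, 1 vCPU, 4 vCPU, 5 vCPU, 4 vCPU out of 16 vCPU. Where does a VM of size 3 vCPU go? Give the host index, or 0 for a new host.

Hosts with room: host 1 (3 vCPU), host 3 (4 vCPU), host 5 (4 vCPU), host 6 (5 vCPU), host 7 (4 vCPU).
Most room is host 6 with 5 vCPU free.

6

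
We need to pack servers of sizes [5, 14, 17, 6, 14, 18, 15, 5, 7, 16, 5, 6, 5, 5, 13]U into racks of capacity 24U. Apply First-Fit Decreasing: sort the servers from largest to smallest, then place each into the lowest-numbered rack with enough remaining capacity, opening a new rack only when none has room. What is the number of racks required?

7

Sorted descending: 18, 17, 16, 15, 14, 14, 13, 7, 6, 6, 5, 5, 5, 5, 5.
18U → rack 1 (remaining 6U)
17U → rack 2 (remaining 7U)
16U → rack 3 (remaining 8U)
15U → rack 4 (remaining 9U)
14U → rack 5 (remaining 10U)
14U → rack 6 (remaining 10U)
13U → rack 7 (remaining 11U)
7U → rack 2 (remaining 0U)
6U → rack 1 (remaining 0U)
6U → rack 3 (remaining 2U)
5U → rack 4 (remaining 4U)
5U → rack 5 (remaining 5U)
5U → rack 5 (remaining 0U)
5U → rack 6 (remaining 5U)
5U → rack 6 (remaining 0U)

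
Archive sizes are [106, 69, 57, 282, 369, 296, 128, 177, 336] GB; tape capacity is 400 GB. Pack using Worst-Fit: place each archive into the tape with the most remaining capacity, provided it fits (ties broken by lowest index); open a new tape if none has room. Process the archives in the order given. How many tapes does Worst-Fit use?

6

106 GB → tape 1 (remaining 294 GB)
69 GB → tape 1 (remaining 225 GB)
57 GB → tape 1 (remaining 168 GB)
282 GB → tape 2 (remaining 118 GB)
369 GB → tape 3 (remaining 31 GB)
296 GB → tape 4 (remaining 104 GB)
128 GB → tape 1 (remaining 40 GB)
177 GB → tape 5 (remaining 223 GB)
336 GB → tape 6 (remaining 64 GB)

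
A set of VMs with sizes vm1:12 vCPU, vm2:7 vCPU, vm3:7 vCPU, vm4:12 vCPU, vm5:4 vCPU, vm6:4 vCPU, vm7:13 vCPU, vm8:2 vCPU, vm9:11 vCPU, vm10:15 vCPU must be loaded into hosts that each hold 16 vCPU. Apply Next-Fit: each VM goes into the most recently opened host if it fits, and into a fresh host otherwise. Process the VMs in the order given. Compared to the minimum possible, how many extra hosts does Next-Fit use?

Next-Fit: [12] [7,7] [12,4] [4] [13,2] [11] [15] → 7 hosts.
Total size 87 vCPU; any packing needs at least ⌈87/16⌉ = 6 hosts.
An optimal packing achieves that bound: [15] [13,2] [12,4] [12,4] [11] [7,7] → 6 hosts.
Excess: 7 − 6 = 1.

1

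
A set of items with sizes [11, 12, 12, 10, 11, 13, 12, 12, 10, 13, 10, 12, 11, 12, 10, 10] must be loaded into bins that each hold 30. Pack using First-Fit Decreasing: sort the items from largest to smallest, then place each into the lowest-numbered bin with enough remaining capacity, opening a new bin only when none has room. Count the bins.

8

Sorted descending: 13, 13, 12, 12, 12, 12, 12, 12, 11, 11, 11, 10, 10, 10, 10, 10.
bin 1: place 13, 17 left
bin 1: place 13, 4 left
bin 2: place 12, 18 left
bin 2: place 12, 6 left
bin 3: place 12, 18 left
bin 3: place 12, 6 left
bin 4: place 12, 18 left
bin 4: place 12, 6 left
bin 5: place 11, 19 left
bin 5: place 11, 8 left
bin 6: place 11, 19 left
bin 6: place 10, 9 left
bin 7: place 10, 20 left
bin 7: place 10, 10 left
bin 7: place 10, 0 left
bin 8: place 10, 20 left
Final bins: [13,13] [12,12] [12,12] [12,12] [11,11] [11,10] [10,10,10] [10].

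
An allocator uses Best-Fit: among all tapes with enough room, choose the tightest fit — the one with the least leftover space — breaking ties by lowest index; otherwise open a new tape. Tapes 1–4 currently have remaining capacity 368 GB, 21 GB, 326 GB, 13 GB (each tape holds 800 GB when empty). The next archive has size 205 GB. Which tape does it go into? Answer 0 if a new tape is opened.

3

Tapes with room: tape 1 (368 GB), tape 3 (326 GB).
Tightest fit is tape 3 with 326 GB free.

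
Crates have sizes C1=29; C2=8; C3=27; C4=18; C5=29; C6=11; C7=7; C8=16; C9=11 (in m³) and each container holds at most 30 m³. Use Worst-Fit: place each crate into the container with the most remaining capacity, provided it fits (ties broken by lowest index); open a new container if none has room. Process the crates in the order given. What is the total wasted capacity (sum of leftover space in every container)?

container 1: place C1 (29 m³), 1 m³ left
container 2: place C2 (8 m³), 22 m³ left
container 3: place C3 (27 m³), 3 m³ left
container 2: place C4 (18 m³), 4 m³ left
container 4: place C5 (29 m³), 1 m³ left
container 5: place C6 (11 m³), 19 m³ left
container 5: place C7 (7 m³), 12 m³ left
container 6: place C8 (16 m³), 14 m³ left
container 6: place C9 (11 m³), 3 m³ left
6 containers × 30 m³ = 180 m³; used 156 m³; unused 24 m³.

24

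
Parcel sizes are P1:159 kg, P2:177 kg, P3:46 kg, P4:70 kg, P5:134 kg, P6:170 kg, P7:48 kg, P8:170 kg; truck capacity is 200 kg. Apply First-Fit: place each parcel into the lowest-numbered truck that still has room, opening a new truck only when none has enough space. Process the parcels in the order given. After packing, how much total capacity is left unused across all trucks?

226

Put P1 (159 kg) in truck 1; 41 kg remain.
Put P2 (177 kg) in truck 2; 23 kg remain.
Put P3 (46 kg) in truck 3; 154 kg remain.
Put P4 (70 kg) in truck 3; 84 kg remain.
Put P5 (134 kg) in truck 4; 66 kg remain.
Put P6 (170 kg) in truck 5; 30 kg remain.
Put P7 (48 kg) in truck 3; 36 kg remain.
Put P8 (170 kg) in truck 6; 30 kg remain.
6 trucks × 200 kg = 1200 kg; used 974 kg; unused 226 kg.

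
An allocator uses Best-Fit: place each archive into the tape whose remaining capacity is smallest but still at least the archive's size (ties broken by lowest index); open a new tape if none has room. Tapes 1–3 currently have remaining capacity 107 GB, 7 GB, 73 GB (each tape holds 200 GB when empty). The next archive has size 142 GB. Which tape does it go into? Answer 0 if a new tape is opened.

No tape has ≥ 142 GB free, so a new tape is opened.

0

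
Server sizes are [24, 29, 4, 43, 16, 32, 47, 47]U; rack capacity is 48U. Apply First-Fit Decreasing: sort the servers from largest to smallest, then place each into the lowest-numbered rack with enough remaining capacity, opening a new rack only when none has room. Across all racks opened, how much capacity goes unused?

46

Sorted descending: 47, 47, 43, 32, 29, 24, 16, 4.
Put 47U in rack 1; 1U remain.
Put 47U in rack 2; 1U remain.
Put 43U in rack 3; 5U remain.
Put 32U in rack 4; 16U remain.
Put 29U in rack 5; 19U remain.
Put 24U in rack 6; 24U remain.
Put 16U in rack 4; 0U remain.
Put 4U in rack 3; 1U remain.
6 racks × 48U = 288U; used 242U; unused 46U.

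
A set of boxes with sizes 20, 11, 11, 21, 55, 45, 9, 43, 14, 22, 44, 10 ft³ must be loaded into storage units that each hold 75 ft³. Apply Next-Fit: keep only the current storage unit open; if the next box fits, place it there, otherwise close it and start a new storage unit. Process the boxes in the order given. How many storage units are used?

6 storage units

Put 20 ft³ in storage unit 1; 55 ft³ remain.
Put 11 ft³ in storage unit 1; 44 ft³ remain.
Put 11 ft³ in storage unit 1; 33 ft³ remain.
Put 21 ft³ in storage unit 1; 12 ft³ remain.
Put 55 ft³ in storage unit 2; 20 ft³ remain.
Put 45 ft³ in storage unit 3; 30 ft³ remain.
Put 9 ft³ in storage unit 3; 21 ft³ remain.
Put 43 ft³ in storage unit 4; 32 ft³ remain.
Put 14 ft³ in storage unit 4; 18 ft³ remain.
Put 22 ft³ in storage unit 5; 53 ft³ remain.
Put 44 ft³ in storage unit 5; 9 ft³ remain.
Put 10 ft³ in storage unit 6; 65 ft³ remain.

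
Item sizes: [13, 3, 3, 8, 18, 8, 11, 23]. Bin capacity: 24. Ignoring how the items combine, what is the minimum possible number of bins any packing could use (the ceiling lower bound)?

4 bins

Total size = 13 + 3 + 3 + 8 + 18 + 8 + 11 + 23 = 87.
⌈87 / 24⌉ = 4.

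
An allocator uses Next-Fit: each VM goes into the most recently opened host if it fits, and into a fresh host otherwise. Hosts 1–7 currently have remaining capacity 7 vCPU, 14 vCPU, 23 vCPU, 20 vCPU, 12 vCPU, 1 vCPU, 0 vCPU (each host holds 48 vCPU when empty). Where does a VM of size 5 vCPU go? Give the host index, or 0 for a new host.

0

Next-Fit only looks at host 7, which has 0 vCPU free.
5 vCPU does not fit, so a new host is opened.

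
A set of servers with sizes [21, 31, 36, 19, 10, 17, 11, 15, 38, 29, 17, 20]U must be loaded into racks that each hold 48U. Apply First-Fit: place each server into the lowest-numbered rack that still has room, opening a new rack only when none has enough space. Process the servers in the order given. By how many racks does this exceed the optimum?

First-Fit: [21,19] [31,10] [36,11] [17,15] [38] [29,17] [20] → 7 racks.
Total size 264U; any packing needs at least ⌈264/48⌉ = 6 racks.
An optimal packing achieves that bound: [38,10] [36,11] [31,17] [29,19] [21,20] [17,15] → 6 racks.
Excess: 7 − 6 = 1.

1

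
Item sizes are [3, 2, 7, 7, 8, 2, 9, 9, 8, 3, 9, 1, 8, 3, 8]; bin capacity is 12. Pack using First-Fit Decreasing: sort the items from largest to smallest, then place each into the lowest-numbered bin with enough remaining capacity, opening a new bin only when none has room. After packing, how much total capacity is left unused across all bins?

Sorted descending: 9, 9, 9, 8, 8, 8, 8, 7, 7, 3, 3, 3, 2, 2, 1.
Put 9 in bin 1; 3 remain.
Put 9 in bin 2; 3 remain.
Put 9 in bin 3; 3 remain.
Put 8 in bin 4; 4 remain.
Put 8 in bin 5; 4 remain.
Put 8 in bin 6; 4 remain.
Put 8 in bin 7; 4 remain.
Put 7 in bin 8; 5 remain.
Put 7 in bin 9; 5 remain.
Put 3 in bin 1; 0 remain.
Put 3 in bin 2; 0 remain.
Put 3 in bin 3; 0 remain.
Put 2 in bin 4; 2 remain.
Put 2 in bin 4; 0 remain.
Put 1 in bin 5; 3 remain.
9 bins × 12 = 108; used 87; unused 21.

21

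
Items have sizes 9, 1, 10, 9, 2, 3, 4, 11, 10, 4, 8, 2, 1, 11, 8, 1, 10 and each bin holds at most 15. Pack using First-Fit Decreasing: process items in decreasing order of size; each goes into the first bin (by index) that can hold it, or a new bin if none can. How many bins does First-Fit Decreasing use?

Sorted descending: 11, 11, 10, 10, 10, 9, 9, 8, 8, 4, 4, 3, 2, 2, 1, 1, 1.
11 → bin 1 (remaining 4)
11 → bin 2 (remaining 4)
10 → bin 3 (remaining 5)
10 → bin 4 (remaining 5)
10 → bin 5 (remaining 5)
9 → bin 6 (remaining 6)
9 → bin 7 (remaining 6)
8 → bin 8 (remaining 7)
8 → bin 9 (remaining 7)
4 → bin 1 (remaining 0)
4 → bin 2 (remaining 0)
3 → bin 3 (remaining 2)
2 → bin 3 (remaining 0)
2 → bin 4 (remaining 3)
1 → bin 4 (remaining 2)
1 → bin 4 (remaining 1)
1 → bin 4 (remaining 0)
Final bins: [11,4] [11,4] [10,3,2] [10,2,1,1,1] [10] [9] [9] [8] [8].

9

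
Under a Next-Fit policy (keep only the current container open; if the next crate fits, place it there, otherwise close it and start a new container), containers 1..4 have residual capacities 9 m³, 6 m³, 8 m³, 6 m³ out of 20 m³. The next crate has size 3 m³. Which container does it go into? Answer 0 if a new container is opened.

Next-Fit only looks at container 4, which has 6 m³ free.
3 m³ fits there.

4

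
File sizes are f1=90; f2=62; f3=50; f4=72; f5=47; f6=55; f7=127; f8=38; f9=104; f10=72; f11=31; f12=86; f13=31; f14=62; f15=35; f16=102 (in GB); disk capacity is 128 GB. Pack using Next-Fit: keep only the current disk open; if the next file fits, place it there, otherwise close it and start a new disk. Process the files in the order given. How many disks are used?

Put f1 (90 GB) in disk 1; 38 GB remain.
Put f2 (62 GB) in disk 2; 66 GB remain.
Put f3 (50 GB) in disk 2; 16 GB remain.
Put f4 (72 GB) in disk 3; 56 GB remain.
Put f5 (47 GB) in disk 3; 9 GB remain.
Put f6 (55 GB) in disk 4; 73 GB remain.
Put f7 (127 GB) in disk 5; 1 GB remain.
Put f8 (38 GB) in disk 6; 90 GB remain.
Put f9 (104 GB) in disk 7; 24 GB remain.
Put f10 (72 GB) in disk 8; 56 GB remain.
Put f11 (31 GB) in disk 8; 25 GB remain.
Put f12 (86 GB) in disk 9; 42 GB remain.
Put f13 (31 GB) in disk 9; 11 GB remain.
Put f14 (62 GB) in disk 10; 66 GB remain.
Put f15 (35 GB) in disk 10; 31 GB remain.
Put f16 (102 GB) in disk 11; 26 GB remain.
Final disks: [90] [62,50] [72,47] [55] [127] [38] [104] [72,31] [86,31] [62,35] [102].

11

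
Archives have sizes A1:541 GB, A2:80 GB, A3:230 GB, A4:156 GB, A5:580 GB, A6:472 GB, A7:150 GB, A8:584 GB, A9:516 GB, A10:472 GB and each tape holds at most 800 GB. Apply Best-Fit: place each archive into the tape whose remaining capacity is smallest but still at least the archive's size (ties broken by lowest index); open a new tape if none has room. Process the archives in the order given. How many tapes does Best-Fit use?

6

A1 (541 GB) → tape 1 (remaining 259 GB)
A2 (80 GB) → tape 1 (remaining 179 GB)
A3 (230 GB) → tape 2 (remaining 570 GB)
A4 (156 GB) → tape 1 (remaining 23 GB)
A5 (580 GB) → tape 3 (remaining 220 GB)
A6 (472 GB) → tape 2 (remaining 98 GB)
A7 (150 GB) → tape 3 (remaining 70 GB)
A8 (584 GB) → tape 4 (remaining 216 GB)
A9 (516 GB) → tape 5 (remaining 284 GB)
A10 (472 GB) → tape 6 (remaining 328 GB)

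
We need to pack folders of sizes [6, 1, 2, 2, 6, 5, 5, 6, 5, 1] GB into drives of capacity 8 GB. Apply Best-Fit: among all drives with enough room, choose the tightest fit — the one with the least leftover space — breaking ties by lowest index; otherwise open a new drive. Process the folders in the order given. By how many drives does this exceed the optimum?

Best-Fit: [6,1,1] [2,2] [6] [5] [5] [6] [5] → 7 drives.
6 folders exceed 4 GB (half the capacity), and no two of those can share a drive, so at least 6 drives are needed.
An optimal packing achieves that bound: [6,2] [6,2] [6,1,1] [5] [5] [5] → 6 drives.
Excess: 7 − 6 = 1.

1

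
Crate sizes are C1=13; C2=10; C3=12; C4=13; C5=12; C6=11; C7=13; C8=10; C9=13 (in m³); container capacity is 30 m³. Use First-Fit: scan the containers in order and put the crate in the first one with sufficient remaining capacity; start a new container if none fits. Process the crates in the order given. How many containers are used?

5 containers

C1 (13 m³) → container 1 (remaining 17 m³)
C2 (10 m³) → container 1 (remaining 7 m³)
C3 (12 m³) → container 2 (remaining 18 m³)
C4 (13 m³) → container 2 (remaining 5 m³)
C5 (12 m³) → container 3 (remaining 18 m³)
C6 (11 m³) → container 3 (remaining 7 m³)
C7 (13 m³) → container 4 (remaining 17 m³)
C8 (10 m³) → container 4 (remaining 7 m³)
C9 (13 m³) → container 5 (remaining 17 m³)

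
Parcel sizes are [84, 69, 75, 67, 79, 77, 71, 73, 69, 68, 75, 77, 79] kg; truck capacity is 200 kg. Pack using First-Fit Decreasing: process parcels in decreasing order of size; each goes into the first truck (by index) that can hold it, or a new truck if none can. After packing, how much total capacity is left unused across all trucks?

Sorted descending: 84, 79, 79, 77, 77, 75, 75, 73, 71, 69, 69, 68, 67.
truck 1: place 84 kg, 116 kg left
truck 1: place 79 kg, 37 kg left
truck 2: place 79 kg, 121 kg left
truck 2: place 77 kg, 44 kg left
truck 3: place 77 kg, 123 kg left
truck 3: place 75 kg, 48 kg left
truck 4: place 75 kg, 125 kg left
truck 4: place 73 kg, 52 kg left
truck 5: place 71 kg, 129 kg left
truck 5: place 69 kg, 60 kg left
truck 6: place 69 kg, 131 kg left
truck 6: place 68 kg, 63 kg left
truck 7: place 67 kg, 133 kg left
7 trucks × 200 kg = 1400 kg; used 963 kg; unused 437 kg.

437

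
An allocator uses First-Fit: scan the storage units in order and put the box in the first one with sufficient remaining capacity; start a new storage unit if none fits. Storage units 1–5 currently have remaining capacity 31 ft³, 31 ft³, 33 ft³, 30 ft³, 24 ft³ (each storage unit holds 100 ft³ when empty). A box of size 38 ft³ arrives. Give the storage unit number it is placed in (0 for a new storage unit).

0

No storage unit has ≥ 38 ft³ free, so a new storage unit is opened.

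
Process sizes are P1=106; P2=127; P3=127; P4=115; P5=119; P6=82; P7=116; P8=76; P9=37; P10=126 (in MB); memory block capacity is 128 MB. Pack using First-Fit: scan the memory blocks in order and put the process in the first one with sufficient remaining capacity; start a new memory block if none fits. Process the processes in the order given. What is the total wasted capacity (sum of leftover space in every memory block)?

121

Put P1 (106 MB) in memory block 1; 22 MB remain.
Put P2 (127 MB) in memory block 2; 1 MB remain.
Put P3 (127 MB) in memory block 3; 1 MB remain.
Put P4 (115 MB) in memory block 4; 13 MB remain.
Put P5 (119 MB) in memory block 5; 9 MB remain.
Put P6 (82 MB) in memory block 6; 46 MB remain.
Put P7 (116 MB) in memory block 7; 12 MB remain.
Put P8 (76 MB) in memory block 8; 52 MB remain.
Put P9 (37 MB) in memory block 6; 9 MB remain.
Put P10 (126 MB) in memory block 9; 2 MB remain.
9 memory blocks × 128 MB = 1152 MB; used 1031 MB; unused 121 MB.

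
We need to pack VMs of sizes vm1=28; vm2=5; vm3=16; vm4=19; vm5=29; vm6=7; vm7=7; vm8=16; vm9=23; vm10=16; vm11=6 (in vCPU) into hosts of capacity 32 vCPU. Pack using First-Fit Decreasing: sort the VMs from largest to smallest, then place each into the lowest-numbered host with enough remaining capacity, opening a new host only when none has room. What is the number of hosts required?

Sorted descending: 29, 28, 23, 19, 16, 16, 16, 7, 7, 6, 5.
host 1: place 29 vCPU, 3 vCPU left
host 2: place 28 vCPU, 4 vCPU left
host 3: place 23 vCPU, 9 vCPU left
host 4: place 19 vCPU, 13 vCPU left
host 5: place 16 vCPU, 16 vCPU left
host 5: place 16 vCPU, 0 vCPU left
host 6: place 16 vCPU, 16 vCPU left
host 3: place 7 vCPU, 2 vCPU left
host 4: place 7 vCPU, 6 vCPU left
host 4: place 6 vCPU, 0 vCPU left
host 6: place 5 vCPU, 11 vCPU left

6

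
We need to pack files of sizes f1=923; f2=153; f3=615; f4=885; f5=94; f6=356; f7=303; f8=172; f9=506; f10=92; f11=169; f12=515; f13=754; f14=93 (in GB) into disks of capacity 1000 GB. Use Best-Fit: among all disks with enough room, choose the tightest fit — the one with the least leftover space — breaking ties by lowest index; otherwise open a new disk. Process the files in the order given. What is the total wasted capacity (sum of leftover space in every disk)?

1370

f1 (923 GB) → disk 1 (remaining 77 GB)
f2 (153 GB) → disk 2 (remaining 847 GB)
f3 (615 GB) → disk 2 (remaining 232 GB)
f4 (885 GB) → disk 3 (remaining 115 GB)
f5 (94 GB) → disk 3 (remaining 21 GB)
f6 (356 GB) → disk 4 (remaining 644 GB)
f7 (303 GB) → disk 4 (remaining 341 GB)
f8 (172 GB) → disk 2 (remaining 60 GB)
f9 (506 GB) → disk 5 (remaining 494 GB)
f10 (92 GB) → disk 4 (remaining 249 GB)
f11 (169 GB) → disk 4 (remaining 80 GB)
f12 (515 GB) → disk 6 (remaining 485 GB)
f13 (754 GB) → disk 7 (remaining 246 GB)
f14 (93 GB) → disk 7 (remaining 153 GB)
7 disks × 1000 GB = 7000 GB; used 5630 GB; unused 1370 GB.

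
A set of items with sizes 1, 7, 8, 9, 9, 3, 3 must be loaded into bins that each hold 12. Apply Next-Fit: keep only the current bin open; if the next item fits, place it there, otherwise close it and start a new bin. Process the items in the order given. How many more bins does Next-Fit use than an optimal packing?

1

Next-Fit: [1,7] [8] [9] [9,3] [3] → 5 bins.
Total size 40; any packing needs at least ⌈40/12⌉ = 4 bins.
An optimal packing achieves that bound: [9,3] [9,3] [8,1] [7] → 4 bins.
Excess: 5 − 4 = 1.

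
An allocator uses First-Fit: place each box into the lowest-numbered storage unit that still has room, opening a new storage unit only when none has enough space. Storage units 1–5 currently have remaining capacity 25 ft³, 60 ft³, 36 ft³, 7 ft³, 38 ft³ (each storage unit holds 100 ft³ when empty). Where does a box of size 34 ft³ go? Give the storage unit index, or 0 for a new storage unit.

Storage units with room: storage unit 2 (60 ft³), storage unit 3 (36 ft³), storage unit 5 (38 ft³).
The first with room is storage unit 2.

2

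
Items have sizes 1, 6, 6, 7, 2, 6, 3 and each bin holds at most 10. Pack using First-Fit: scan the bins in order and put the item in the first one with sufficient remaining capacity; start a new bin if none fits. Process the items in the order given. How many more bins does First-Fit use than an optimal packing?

First-Fit: [1,6,2] [6,3] [7] [6] → 4 bins.
Total size 31; any packing needs at least ⌈31/10⌉ = 4 bins.
So 4 is already optimal.

0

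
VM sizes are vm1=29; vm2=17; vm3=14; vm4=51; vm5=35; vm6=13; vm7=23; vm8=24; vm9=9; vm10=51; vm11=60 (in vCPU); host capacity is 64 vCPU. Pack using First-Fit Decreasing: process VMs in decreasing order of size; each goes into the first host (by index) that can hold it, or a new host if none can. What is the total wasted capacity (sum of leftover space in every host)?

Sorted descending: 60, 51, 51, 35, 29, 24, 23, 17, 14, 13, 9.
Put 60 vCPU in host 1; 4 vCPU remain.
Put 51 vCPU in host 2; 13 vCPU remain.
Put 51 vCPU in host 3; 13 vCPU remain.
Put 35 vCPU in host 4; 29 vCPU remain.
Put 29 vCPU in host 4; 0 vCPU remain.
Put 24 vCPU in host 5; 40 vCPU remain.
Put 23 vCPU in host 5; 17 vCPU remain.
Put 17 vCPU in host 5; 0 vCPU remain.
Put 14 vCPU in host 6; 50 vCPU remain.
Put 13 vCPU in host 2; 0 vCPU remain.
Put 9 vCPU in host 3; 4 vCPU remain.
6 hosts × 64 vCPU = 384 vCPU; used 326 vCPU; unused 58 vCPU.

58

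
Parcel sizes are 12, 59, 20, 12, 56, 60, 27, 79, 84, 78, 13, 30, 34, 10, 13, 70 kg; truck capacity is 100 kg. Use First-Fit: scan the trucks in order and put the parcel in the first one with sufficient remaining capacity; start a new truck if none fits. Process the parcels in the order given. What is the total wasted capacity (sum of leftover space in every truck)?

Put 12 kg in truck 1; 88 kg remain.
Put 59 kg in truck 1; 29 kg remain.
Put 20 kg in truck 1; 9 kg remain.
Put 12 kg in truck 2; 88 kg remain.
Put 56 kg in truck 2; 32 kg remain.
Put 60 kg in truck 3; 40 kg remain.
Put 27 kg in truck 2; 5 kg remain.
Put 79 kg in truck 4; 21 kg remain.
Put 84 kg in truck 5; 16 kg remain.
Put 78 kg in truck 6; 22 kg remain.
Put 13 kg in truck 3; 27 kg remain.
Put 30 kg in truck 7; 70 kg remain.
Put 34 kg in truck 7; 36 kg remain.
Put 10 kg in truck 3; 17 kg remain.
Put 13 kg in truck 3; 4 kg remain.
Put 70 kg in truck 8; 30 kg remain.
8 trucks × 100 kg = 800 kg; used 657 kg; unused 143 kg.

143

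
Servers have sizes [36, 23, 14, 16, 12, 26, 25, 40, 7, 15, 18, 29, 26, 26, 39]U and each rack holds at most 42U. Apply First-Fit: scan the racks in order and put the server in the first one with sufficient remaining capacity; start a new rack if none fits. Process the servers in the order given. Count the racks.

11

rack 1: place 36U, 6U left
rack 2: place 23U, 19U left
rack 2: place 14U, 5U left
rack 3: place 16U, 26U left
rack 3: place 12U, 14U left
rack 4: place 26U, 16U left
rack 5: place 25U, 17U left
rack 6: place 40U, 2U left
rack 3: place 7U, 7U left
rack 4: place 15U, 1U left
rack 7: place 18U, 24U left
rack 8: place 29U, 13U left
rack 9: place 26U, 16U left
rack 10: place 26U, 16U left
rack 11: place 39U, 3U left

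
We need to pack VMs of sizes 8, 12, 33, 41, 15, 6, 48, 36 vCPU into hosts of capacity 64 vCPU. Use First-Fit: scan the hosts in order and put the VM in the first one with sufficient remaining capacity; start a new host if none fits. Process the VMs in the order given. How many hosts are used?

host 1: place 8 vCPU, 56 vCPU left
host 1: place 12 vCPU, 44 vCPU left
host 1: place 33 vCPU, 11 vCPU left
host 2: place 41 vCPU, 23 vCPU left
host 2: place 15 vCPU, 8 vCPU left
host 1: place 6 vCPU, 5 vCPU left
host 3: place 48 vCPU, 16 vCPU left
host 4: place 36 vCPU, 28 vCPU left

4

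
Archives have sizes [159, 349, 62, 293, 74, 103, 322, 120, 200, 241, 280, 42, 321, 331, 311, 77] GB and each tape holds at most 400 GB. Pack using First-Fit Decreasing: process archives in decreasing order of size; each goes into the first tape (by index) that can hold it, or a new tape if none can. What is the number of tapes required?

Sorted descending: 349, 331, 322, 321, 311, 293, 280, 241, 200, 159, 120, 103, 77, 74, 62, 42.
349 GB → tape 1 (remaining 51 GB)
331 GB → tape 2 (remaining 69 GB)
322 GB → tape 3 (remaining 78 GB)
321 GB → tape 4 (remaining 79 GB)
311 GB → tape 5 (remaining 89 GB)
293 GB → tape 6 (remaining 107 GB)
280 GB → tape 7 (remaining 120 GB)
241 GB → tape 8 (remaining 159 GB)
200 GB → tape 9 (remaining 200 GB)
159 GB → tape 8 (remaining 0 GB)
120 GB → tape 7 (remaining 0 GB)
103 GB → tape 6 (remaining 4 GB)
77 GB → tape 3 (remaining 1 GB)
74 GB → tape 4 (remaining 5 GB)
62 GB → tape 2 (remaining 7 GB)
42 GB → tape 1 (remaining 9 GB)
Final tapes: [349,42] [331,62] [322,77] [321,74] [311] [293,103] [280,120] [241,159] [200].

9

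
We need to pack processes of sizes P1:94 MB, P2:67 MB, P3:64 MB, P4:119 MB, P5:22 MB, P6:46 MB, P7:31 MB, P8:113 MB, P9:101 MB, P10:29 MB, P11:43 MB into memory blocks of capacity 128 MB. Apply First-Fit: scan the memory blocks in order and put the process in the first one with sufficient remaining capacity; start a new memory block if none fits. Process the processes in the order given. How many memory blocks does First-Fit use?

7 memory blocks

memory block 1: place P1 (94 MB), 34 MB left
memory block 2: place P2 (67 MB), 61 MB left
memory block 3: place P3 (64 MB), 64 MB left
memory block 4: place P4 (119 MB), 9 MB left
memory block 1: place P5 (22 MB), 12 MB left
memory block 2: place P6 (46 MB), 15 MB left
memory block 3: place P7 (31 MB), 33 MB left
memory block 5: place P8 (113 MB), 15 MB left
memory block 6: place P9 (101 MB), 27 MB left
memory block 3: place P10 (29 MB), 4 MB left
memory block 7: place P11 (43 MB), 85 MB left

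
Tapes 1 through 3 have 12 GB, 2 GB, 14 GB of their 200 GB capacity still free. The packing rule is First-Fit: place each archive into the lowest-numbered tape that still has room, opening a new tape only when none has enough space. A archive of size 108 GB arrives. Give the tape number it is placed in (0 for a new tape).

0

No tape has ≥ 108 GB free, so a new tape is opened.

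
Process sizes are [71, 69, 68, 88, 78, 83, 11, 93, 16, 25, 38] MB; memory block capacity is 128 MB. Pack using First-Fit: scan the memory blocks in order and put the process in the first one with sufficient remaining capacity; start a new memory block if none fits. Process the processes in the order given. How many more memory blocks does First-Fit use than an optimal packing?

0

First-Fit: [71,11,16,25] [69,38] [68] [88] [78] [83] [93] → 7 memory blocks.
7 processes exceed 64 MB (half the capacity), and no two of those can share a memory block, so at least 7 memory blocks are needed.
So 7 is already optimal.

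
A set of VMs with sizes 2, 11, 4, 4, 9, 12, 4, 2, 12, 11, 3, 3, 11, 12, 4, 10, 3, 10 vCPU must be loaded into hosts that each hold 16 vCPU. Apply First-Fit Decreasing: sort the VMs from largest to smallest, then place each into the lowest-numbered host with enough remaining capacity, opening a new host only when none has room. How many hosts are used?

9 hosts

Sorted descending: 12, 12, 12, 11, 11, 11, 10, 10, 9, 4, 4, 4, 4, 3, 3, 3, 2, 2.
Put 12 vCPU in host 1; 4 vCPU remain.
Put 12 vCPU in host 2; 4 vCPU remain.
Put 12 vCPU in host 3; 4 vCPU remain.
Put 11 vCPU in host 4; 5 vCPU remain.
Put 11 vCPU in host 5; 5 vCPU remain.
Put 11 vCPU in host 6; 5 vCPU remain.
Put 10 vCPU in host 7; 6 vCPU remain.
Put 10 vCPU in host 8; 6 vCPU remain.
Put 9 vCPU in host 9; 7 vCPU remain.
Put 4 vCPU in host 1; 0 vCPU remain.
Put 4 vCPU in host 2; 0 vCPU remain.
Put 4 vCPU in host 3; 0 vCPU remain.
Put 4 vCPU in host 4; 1 vCPU remain.
Put 3 vCPU in host 5; 2 vCPU remain.
Put 3 vCPU in host 6; 2 vCPU remain.
Put 3 vCPU in host 7; 3 vCPU remain.
Put 2 vCPU in host 5; 0 vCPU remain.
Put 2 vCPU in host 6; 0 vCPU remain.
Final hosts: [12,4] [12,4] [12,4] [11,4] [11,3,2] [11,3,2] [10,3] [10] [9].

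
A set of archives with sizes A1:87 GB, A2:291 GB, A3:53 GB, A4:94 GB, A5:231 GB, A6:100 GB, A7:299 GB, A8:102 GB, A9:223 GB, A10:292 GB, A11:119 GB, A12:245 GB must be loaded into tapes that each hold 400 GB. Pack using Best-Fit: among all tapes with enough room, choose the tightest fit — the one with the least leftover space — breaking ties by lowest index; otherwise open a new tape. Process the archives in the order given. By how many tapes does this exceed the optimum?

Best-Fit: [87,291] [53,94,231] [100,299] [102,223] [292] [119,245] → 6 tapes.
Total size 2136 GB; any packing needs at least ⌈2136/400⌉ = 6 tapes.
So 6 is already optimal.

0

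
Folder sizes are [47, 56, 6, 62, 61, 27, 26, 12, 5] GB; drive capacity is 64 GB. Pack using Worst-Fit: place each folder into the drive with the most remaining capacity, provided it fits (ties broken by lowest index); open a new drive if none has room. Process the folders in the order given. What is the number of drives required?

6

drive 1: place 47 GB, 17 GB left
drive 2: place 56 GB, 8 GB left
drive 1: place 6 GB, 11 GB left
drive 3: place 62 GB, 2 GB left
drive 4: place 61 GB, 3 GB left
drive 5: place 27 GB, 37 GB left
drive 5: place 26 GB, 11 GB left
drive 6: place 12 GB, 52 GB left
drive 6: place 5 GB, 47 GB left
Final drives: [47,6] [56] [62] [61] [27,26] [12,5].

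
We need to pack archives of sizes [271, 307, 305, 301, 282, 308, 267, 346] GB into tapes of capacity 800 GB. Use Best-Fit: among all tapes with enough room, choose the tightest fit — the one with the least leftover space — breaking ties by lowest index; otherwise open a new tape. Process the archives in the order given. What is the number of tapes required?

4

tape 1: place 271 GB, 529 GB left
tape 1: place 307 GB, 222 GB left
tape 2: place 305 GB, 495 GB left
tape 2: place 301 GB, 194 GB left
tape 3: place 282 GB, 518 GB left
tape 3: place 308 GB, 210 GB left
tape 4: place 267 GB, 533 GB left
tape 4: place 346 GB, 187 GB left
Final tapes: [271,307] [305,301] [282,308] [267,346].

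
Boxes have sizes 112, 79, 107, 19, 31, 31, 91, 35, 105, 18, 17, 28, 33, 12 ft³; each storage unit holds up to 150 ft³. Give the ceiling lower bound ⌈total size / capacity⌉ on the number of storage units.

5

Total size = 112 + 79 + 107 + 19 + 31 + 31 + 91 + 35 + 105 + 18 + 17 + 28 + 33 + 12 = 718 ft³.
⌈718 / 150⌉ = 5.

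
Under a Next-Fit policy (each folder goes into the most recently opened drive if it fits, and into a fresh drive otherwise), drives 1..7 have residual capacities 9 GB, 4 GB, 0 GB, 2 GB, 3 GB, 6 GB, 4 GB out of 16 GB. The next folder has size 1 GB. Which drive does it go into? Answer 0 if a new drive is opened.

Next-Fit only looks at drive 7, which has 4 GB free.
1 GB fits there.

7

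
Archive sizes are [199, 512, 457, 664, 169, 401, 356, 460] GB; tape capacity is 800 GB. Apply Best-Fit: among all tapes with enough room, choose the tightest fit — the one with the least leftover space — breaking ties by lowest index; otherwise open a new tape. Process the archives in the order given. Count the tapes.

Put 199 GB in tape 1; 601 GB remain.
Put 512 GB in tape 1; 89 GB remain.
Put 457 GB in tape 2; 343 GB remain.
Put 664 GB in tape 3; 136 GB remain.
Put 169 GB in tape 2; 174 GB remain.
Put 401 GB in tape 4; 399 GB remain.
Put 356 GB in tape 4; 43 GB remain.
Put 460 GB in tape 5; 340 GB remain.
Final tapes: [199,512] [457,169] [664] [401,356] [460].

5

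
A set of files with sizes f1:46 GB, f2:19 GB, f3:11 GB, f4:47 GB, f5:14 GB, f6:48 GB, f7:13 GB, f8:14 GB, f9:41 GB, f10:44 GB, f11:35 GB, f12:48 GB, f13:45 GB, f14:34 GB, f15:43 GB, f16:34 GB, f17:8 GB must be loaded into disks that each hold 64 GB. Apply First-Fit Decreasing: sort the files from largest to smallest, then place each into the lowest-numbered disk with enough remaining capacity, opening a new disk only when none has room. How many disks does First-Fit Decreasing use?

11

Sorted descending: 48, 48, 47, 46, 45, 44, 43, 41, 35, 34, 34, 19, 14, 14, 13, 11, 8.
48 GB → disk 1 (remaining 16 GB)
48 GB → disk 2 (remaining 16 GB)
47 GB → disk 3 (remaining 17 GB)
46 GB → disk 4 (remaining 18 GB)
45 GB → disk 5 (remaining 19 GB)
44 GB → disk 6 (remaining 20 GB)
43 GB → disk 7 (remaining 21 GB)
41 GB → disk 8 (remaining 23 GB)
35 GB → disk 9 (remaining 29 GB)
34 GB → disk 10 (remaining 30 GB)
34 GB → disk 11 (remaining 30 GB)
19 GB → disk 5 (remaining 0 GB)
14 GB → disk 1 (remaining 2 GB)
14 GB → disk 2 (remaining 2 GB)
13 GB → disk 3 (remaining 4 GB)
11 GB → disk 4 (remaining 7 GB)
8 GB → disk 6 (remaining 12 GB)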